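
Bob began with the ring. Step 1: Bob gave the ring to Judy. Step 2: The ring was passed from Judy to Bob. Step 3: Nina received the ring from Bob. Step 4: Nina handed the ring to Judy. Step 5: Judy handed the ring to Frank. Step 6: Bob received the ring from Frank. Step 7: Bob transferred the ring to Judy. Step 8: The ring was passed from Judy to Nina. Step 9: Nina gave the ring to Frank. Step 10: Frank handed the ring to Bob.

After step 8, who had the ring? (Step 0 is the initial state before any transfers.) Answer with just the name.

Tracking the ring holder through step 8:
After step 0 (start): Bob
After step 1: Judy
After step 2: Bob
After step 3: Nina
After step 4: Judy
After step 5: Frank
After step 6: Bob
After step 7: Judy
After step 8: Nina

At step 8, the holder is Nina.

Answer: Nina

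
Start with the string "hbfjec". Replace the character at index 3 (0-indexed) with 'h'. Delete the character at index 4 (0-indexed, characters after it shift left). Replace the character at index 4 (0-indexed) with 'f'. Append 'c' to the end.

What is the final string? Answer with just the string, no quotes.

Answer: hbfhfc

Derivation:
Applying each edit step by step:
Start: "hbfjec"
Op 1 (replace idx 3: 'j' -> 'h'): "hbfjec" -> "hbfhec"
Op 2 (delete idx 4 = 'e'): "hbfhec" -> "hbfhc"
Op 3 (replace idx 4: 'c' -> 'f'): "hbfhc" -> "hbfhf"
Op 4 (append 'c'): "hbfhf" -> "hbfhfc"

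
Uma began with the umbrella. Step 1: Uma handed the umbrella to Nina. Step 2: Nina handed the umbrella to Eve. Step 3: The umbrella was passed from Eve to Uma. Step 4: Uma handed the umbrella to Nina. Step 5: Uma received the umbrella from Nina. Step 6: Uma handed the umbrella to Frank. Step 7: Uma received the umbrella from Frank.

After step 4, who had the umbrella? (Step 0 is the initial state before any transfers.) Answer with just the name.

Tracking the umbrella holder through step 4:
After step 0 (start): Uma
After step 1: Nina
After step 2: Eve
After step 3: Uma
After step 4: Nina

At step 4, the holder is Nina.

Answer: Nina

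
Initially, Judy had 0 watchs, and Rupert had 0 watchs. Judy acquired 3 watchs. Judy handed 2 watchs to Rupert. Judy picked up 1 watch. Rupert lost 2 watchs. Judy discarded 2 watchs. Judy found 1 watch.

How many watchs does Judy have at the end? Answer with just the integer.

Tracking counts step by step:
Start: Judy=0, Rupert=0
Event 1 (Judy +3): Judy: 0 -> 3. State: Judy=3, Rupert=0
Event 2 (Judy -> Rupert, 2): Judy: 3 -> 1, Rupert: 0 -> 2. State: Judy=1, Rupert=2
Event 3 (Judy +1): Judy: 1 -> 2. State: Judy=2, Rupert=2
Event 4 (Rupert -2): Rupert: 2 -> 0. State: Judy=2, Rupert=0
Event 5 (Judy -2): Judy: 2 -> 0. State: Judy=0, Rupert=0
Event 6 (Judy +1): Judy: 0 -> 1. State: Judy=1, Rupert=0

Judy's final count: 1

Answer: 1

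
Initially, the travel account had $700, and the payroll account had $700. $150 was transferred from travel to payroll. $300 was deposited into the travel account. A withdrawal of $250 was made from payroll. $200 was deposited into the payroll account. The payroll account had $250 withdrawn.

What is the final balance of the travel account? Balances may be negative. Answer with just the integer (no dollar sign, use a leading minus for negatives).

Answer: 850

Derivation:
Tracking account balances step by step:
Start: travel=700, payroll=700
Event 1 (transfer 150 travel -> payroll): travel: 700 - 150 = 550, payroll: 700 + 150 = 850. Balances: travel=550, payroll=850
Event 2 (deposit 300 to travel): travel: 550 + 300 = 850. Balances: travel=850, payroll=850
Event 3 (withdraw 250 from payroll): payroll: 850 - 250 = 600. Balances: travel=850, payroll=600
Event 4 (deposit 200 to payroll): payroll: 600 + 200 = 800. Balances: travel=850, payroll=800
Event 5 (withdraw 250 from payroll): payroll: 800 - 250 = 550. Balances: travel=850, payroll=550

Final balance of travel: 850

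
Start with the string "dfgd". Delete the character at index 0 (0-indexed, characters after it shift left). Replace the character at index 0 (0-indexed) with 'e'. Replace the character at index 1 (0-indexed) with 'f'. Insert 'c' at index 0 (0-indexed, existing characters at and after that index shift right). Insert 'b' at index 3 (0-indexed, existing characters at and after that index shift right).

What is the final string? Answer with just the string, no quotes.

Answer: cefbd

Derivation:
Applying each edit step by step:
Start: "dfgd"
Op 1 (delete idx 0 = 'd'): "dfgd" -> "fgd"
Op 2 (replace idx 0: 'f' -> 'e'): "fgd" -> "egd"
Op 3 (replace idx 1: 'g' -> 'f'): "egd" -> "efd"
Op 4 (insert 'c' at idx 0): "efd" -> "cefd"
Op 5 (insert 'b' at idx 3): "cefd" -> "cefbd"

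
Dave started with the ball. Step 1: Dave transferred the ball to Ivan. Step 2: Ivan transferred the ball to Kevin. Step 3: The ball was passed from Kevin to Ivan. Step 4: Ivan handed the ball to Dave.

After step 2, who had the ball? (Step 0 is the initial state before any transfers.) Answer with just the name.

Answer: Kevin

Derivation:
Tracking the ball holder through step 2:
After step 0 (start): Dave
After step 1: Ivan
After step 2: Kevin

At step 2, the holder is Kevin.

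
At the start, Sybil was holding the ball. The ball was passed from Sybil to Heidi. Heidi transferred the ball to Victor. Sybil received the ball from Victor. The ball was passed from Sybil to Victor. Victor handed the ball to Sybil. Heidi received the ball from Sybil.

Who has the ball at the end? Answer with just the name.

Tracking the ball through each event:
Start: Sybil has the ball.
After event 1: Heidi has the ball.
After event 2: Victor has the ball.
After event 3: Sybil has the ball.
After event 4: Victor has the ball.
After event 5: Sybil has the ball.
After event 6: Heidi has the ball.

Answer: Heidi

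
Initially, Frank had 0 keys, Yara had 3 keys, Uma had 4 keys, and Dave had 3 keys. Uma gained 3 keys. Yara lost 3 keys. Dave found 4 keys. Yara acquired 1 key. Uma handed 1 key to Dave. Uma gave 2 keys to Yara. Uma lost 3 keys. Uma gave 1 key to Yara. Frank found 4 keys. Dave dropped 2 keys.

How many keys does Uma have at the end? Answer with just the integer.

Answer: 0

Derivation:
Tracking counts step by step:
Start: Frank=0, Yara=3, Uma=4, Dave=3
Event 1 (Uma +3): Uma: 4 -> 7. State: Frank=0, Yara=3, Uma=7, Dave=3
Event 2 (Yara -3): Yara: 3 -> 0. State: Frank=0, Yara=0, Uma=7, Dave=3
Event 3 (Dave +4): Dave: 3 -> 7. State: Frank=0, Yara=0, Uma=7, Dave=7
Event 4 (Yara +1): Yara: 0 -> 1. State: Frank=0, Yara=1, Uma=7, Dave=7
Event 5 (Uma -> Dave, 1): Uma: 7 -> 6, Dave: 7 -> 8. State: Frank=0, Yara=1, Uma=6, Dave=8
Event 6 (Uma -> Yara, 2): Uma: 6 -> 4, Yara: 1 -> 3. State: Frank=0, Yara=3, Uma=4, Dave=8
Event 7 (Uma -3): Uma: 4 -> 1. State: Frank=0, Yara=3, Uma=1, Dave=8
Event 8 (Uma -> Yara, 1): Uma: 1 -> 0, Yara: 3 -> 4. State: Frank=0, Yara=4, Uma=0, Dave=8
Event 9 (Frank +4): Frank: 0 -> 4. State: Frank=4, Yara=4, Uma=0, Dave=8
Event 10 (Dave -2): Dave: 8 -> 6. State: Frank=4, Yara=4, Uma=0, Dave=6

Uma's final count: 0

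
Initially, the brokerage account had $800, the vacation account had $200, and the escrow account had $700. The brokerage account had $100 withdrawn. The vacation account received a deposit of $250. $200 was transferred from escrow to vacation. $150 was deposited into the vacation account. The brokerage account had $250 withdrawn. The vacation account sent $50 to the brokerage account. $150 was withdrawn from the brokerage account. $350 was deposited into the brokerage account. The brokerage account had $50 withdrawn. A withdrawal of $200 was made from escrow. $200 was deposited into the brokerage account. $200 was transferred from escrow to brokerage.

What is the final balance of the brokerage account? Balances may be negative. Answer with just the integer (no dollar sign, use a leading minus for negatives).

Answer: 1050

Derivation:
Tracking account balances step by step:
Start: brokerage=800, vacation=200, escrow=700
Event 1 (withdraw 100 from brokerage): brokerage: 800 - 100 = 700. Balances: brokerage=700, vacation=200, escrow=700
Event 2 (deposit 250 to vacation): vacation: 200 + 250 = 450. Balances: brokerage=700, vacation=450, escrow=700
Event 3 (transfer 200 escrow -> vacation): escrow: 700 - 200 = 500, vacation: 450 + 200 = 650. Balances: brokerage=700, vacation=650, escrow=500
Event 4 (deposit 150 to vacation): vacation: 650 + 150 = 800. Balances: brokerage=700, vacation=800, escrow=500
Event 5 (withdraw 250 from brokerage): brokerage: 700 - 250 = 450. Balances: brokerage=450, vacation=800, escrow=500
Event 6 (transfer 50 vacation -> brokerage): vacation: 800 - 50 = 750, brokerage: 450 + 50 = 500. Balances: brokerage=500, vacation=750, escrow=500
Event 7 (withdraw 150 from brokerage): brokerage: 500 - 150 = 350. Balances: brokerage=350, vacation=750, escrow=500
Event 8 (deposit 350 to brokerage): brokerage: 350 + 350 = 700. Balances: brokerage=700, vacation=750, escrow=500
Event 9 (withdraw 50 from brokerage): brokerage: 700 - 50 = 650. Balances: brokerage=650, vacation=750, escrow=500
Event 10 (withdraw 200 from escrow): escrow: 500 - 200 = 300. Balances: brokerage=650, vacation=750, escrow=300
Event 11 (deposit 200 to brokerage): brokerage: 650 + 200 = 850. Balances: brokerage=850, vacation=750, escrow=300
Event 12 (transfer 200 escrow -> brokerage): escrow: 300 - 200 = 100, brokerage: 850 + 200 = 1050. Balances: brokerage=1050, vacation=750, escrow=100

Final balance of brokerage: 1050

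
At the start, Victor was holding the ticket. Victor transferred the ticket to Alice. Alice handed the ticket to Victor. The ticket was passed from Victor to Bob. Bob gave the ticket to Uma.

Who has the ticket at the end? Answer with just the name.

Answer: Uma

Derivation:
Tracking the ticket through each event:
Start: Victor has the ticket.
After event 1: Alice has the ticket.
After event 2: Victor has the ticket.
After event 3: Bob has the ticket.
After event 4: Uma has the ticket.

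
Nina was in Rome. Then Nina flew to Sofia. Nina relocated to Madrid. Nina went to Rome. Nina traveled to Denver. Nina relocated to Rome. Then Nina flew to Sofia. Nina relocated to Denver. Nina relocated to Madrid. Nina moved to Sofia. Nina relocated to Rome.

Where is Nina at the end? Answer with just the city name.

Answer: Rome

Derivation:
Tracking Nina's location:
Start: Nina is in Rome.
After move 1: Rome -> Sofia. Nina is in Sofia.
After move 2: Sofia -> Madrid. Nina is in Madrid.
After move 3: Madrid -> Rome. Nina is in Rome.
After move 4: Rome -> Denver. Nina is in Denver.
After move 5: Denver -> Rome. Nina is in Rome.
After move 6: Rome -> Sofia. Nina is in Sofia.
After move 7: Sofia -> Denver. Nina is in Denver.
After move 8: Denver -> Madrid. Nina is in Madrid.
After move 9: Madrid -> Sofia. Nina is in Sofia.
After move 10: Sofia -> Rome. Nina is in Rome.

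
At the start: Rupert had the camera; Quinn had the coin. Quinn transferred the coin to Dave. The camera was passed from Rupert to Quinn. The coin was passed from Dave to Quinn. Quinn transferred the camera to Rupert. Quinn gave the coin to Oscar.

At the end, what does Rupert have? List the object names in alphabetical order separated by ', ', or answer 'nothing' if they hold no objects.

Tracking all object holders:
Start: camera:Rupert, coin:Quinn
Event 1 (give coin: Quinn -> Dave). State: camera:Rupert, coin:Dave
Event 2 (give camera: Rupert -> Quinn). State: camera:Quinn, coin:Dave
Event 3 (give coin: Dave -> Quinn). State: camera:Quinn, coin:Quinn
Event 4 (give camera: Quinn -> Rupert). State: camera:Rupert, coin:Quinn
Event 5 (give coin: Quinn -> Oscar). State: camera:Rupert, coin:Oscar

Final state: camera:Rupert, coin:Oscar
Rupert holds: camera.

Answer: camera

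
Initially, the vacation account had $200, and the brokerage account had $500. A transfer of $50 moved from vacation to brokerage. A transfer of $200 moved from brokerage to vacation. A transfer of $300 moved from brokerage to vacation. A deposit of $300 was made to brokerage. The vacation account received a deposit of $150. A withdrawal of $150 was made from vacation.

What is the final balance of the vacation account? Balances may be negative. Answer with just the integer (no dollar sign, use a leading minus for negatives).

Answer: 650

Derivation:
Tracking account balances step by step:
Start: vacation=200, brokerage=500
Event 1 (transfer 50 vacation -> brokerage): vacation: 200 - 50 = 150, brokerage: 500 + 50 = 550. Balances: vacation=150, brokerage=550
Event 2 (transfer 200 brokerage -> vacation): brokerage: 550 - 200 = 350, vacation: 150 + 200 = 350. Balances: vacation=350, brokerage=350
Event 3 (transfer 300 brokerage -> vacation): brokerage: 350 - 300 = 50, vacation: 350 + 300 = 650. Balances: vacation=650, brokerage=50
Event 4 (deposit 300 to brokerage): brokerage: 50 + 300 = 350. Balances: vacation=650, brokerage=350
Event 5 (deposit 150 to vacation): vacation: 650 + 150 = 800. Balances: vacation=800, brokerage=350
Event 6 (withdraw 150 from vacation): vacation: 800 - 150 = 650. Balances: vacation=650, brokerage=350

Final balance of vacation: 650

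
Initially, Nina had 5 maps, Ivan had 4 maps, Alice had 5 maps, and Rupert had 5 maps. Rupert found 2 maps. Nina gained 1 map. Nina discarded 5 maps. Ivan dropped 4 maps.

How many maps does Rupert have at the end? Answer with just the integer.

Answer: 7

Derivation:
Tracking counts step by step:
Start: Nina=5, Ivan=4, Alice=5, Rupert=5
Event 1 (Rupert +2): Rupert: 5 -> 7. State: Nina=5, Ivan=4, Alice=5, Rupert=7
Event 2 (Nina +1): Nina: 5 -> 6. State: Nina=6, Ivan=4, Alice=5, Rupert=7
Event 3 (Nina -5): Nina: 6 -> 1. State: Nina=1, Ivan=4, Alice=5, Rupert=7
Event 4 (Ivan -4): Ivan: 4 -> 0. State: Nina=1, Ivan=0, Alice=5, Rupert=7

Rupert's final count: 7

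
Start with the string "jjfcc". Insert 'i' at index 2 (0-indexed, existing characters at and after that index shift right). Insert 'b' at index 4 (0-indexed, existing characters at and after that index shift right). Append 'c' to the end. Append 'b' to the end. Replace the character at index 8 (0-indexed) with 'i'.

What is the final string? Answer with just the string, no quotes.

Answer: jjifbccci

Derivation:
Applying each edit step by step:
Start: "jjfcc"
Op 1 (insert 'i' at idx 2): "jjfcc" -> "jjifcc"
Op 2 (insert 'b' at idx 4): "jjifcc" -> "jjifbcc"
Op 3 (append 'c'): "jjifbcc" -> "jjifbccc"
Op 4 (append 'b'): "jjifbccc" -> "jjifbcccb"
Op 5 (replace idx 8: 'b' -> 'i'): "jjifbcccb" -> "jjifbccci"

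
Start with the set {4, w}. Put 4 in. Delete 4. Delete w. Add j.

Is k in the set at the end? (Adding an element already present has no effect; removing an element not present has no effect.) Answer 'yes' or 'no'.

Answer: no

Derivation:
Tracking the set through each operation:
Start: {4, w}
Event 1 (add 4): already present, no change. Set: {4, w}
Event 2 (remove 4): removed. Set: {w}
Event 3 (remove w): removed. Set: {}
Event 4 (add j): added. Set: {j}

Final set: {j} (size 1)
k is NOT in the final set.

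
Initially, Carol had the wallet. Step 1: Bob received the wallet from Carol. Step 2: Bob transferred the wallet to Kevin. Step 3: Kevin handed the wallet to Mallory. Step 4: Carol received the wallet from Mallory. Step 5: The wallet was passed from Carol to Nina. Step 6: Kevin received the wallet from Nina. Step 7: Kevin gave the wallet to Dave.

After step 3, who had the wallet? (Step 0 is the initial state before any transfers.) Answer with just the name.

Tracking the wallet holder through step 3:
After step 0 (start): Carol
After step 1: Bob
After step 2: Kevin
After step 3: Mallory

At step 3, the holder is Mallory.

Answer: Mallory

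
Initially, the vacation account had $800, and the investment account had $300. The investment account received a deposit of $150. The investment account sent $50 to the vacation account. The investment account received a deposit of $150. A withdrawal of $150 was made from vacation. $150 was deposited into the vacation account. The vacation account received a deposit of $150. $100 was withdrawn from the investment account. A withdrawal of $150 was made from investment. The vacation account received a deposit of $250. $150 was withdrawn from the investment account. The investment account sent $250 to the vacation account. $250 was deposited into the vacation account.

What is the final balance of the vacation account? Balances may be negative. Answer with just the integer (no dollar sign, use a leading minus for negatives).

Answer: 1750

Derivation:
Tracking account balances step by step:
Start: vacation=800, investment=300
Event 1 (deposit 150 to investment): investment: 300 + 150 = 450. Balances: vacation=800, investment=450
Event 2 (transfer 50 investment -> vacation): investment: 450 - 50 = 400, vacation: 800 + 50 = 850. Balances: vacation=850, investment=400
Event 3 (deposit 150 to investment): investment: 400 + 150 = 550. Balances: vacation=850, investment=550
Event 4 (withdraw 150 from vacation): vacation: 850 - 150 = 700. Balances: vacation=700, investment=550
Event 5 (deposit 150 to vacation): vacation: 700 + 150 = 850. Balances: vacation=850, investment=550
Event 6 (deposit 150 to vacation): vacation: 850 + 150 = 1000. Balances: vacation=1000, investment=550
Event 7 (withdraw 100 from investment): investment: 550 - 100 = 450. Balances: vacation=1000, investment=450
Event 8 (withdraw 150 from investment): investment: 450 - 150 = 300. Balances: vacation=1000, investment=300
Event 9 (deposit 250 to vacation): vacation: 1000 + 250 = 1250. Balances: vacation=1250, investment=300
Event 10 (withdraw 150 from investment): investment: 300 - 150 = 150. Balances: vacation=1250, investment=150
Event 11 (transfer 250 investment -> vacation): investment: 150 - 250 = -100, vacation: 1250 + 250 = 1500. Balances: vacation=1500, investment=-100
Event 12 (deposit 250 to vacation): vacation: 1500 + 250 = 1750. Balances: vacation=1750, investment=-100

Final balance of vacation: 1750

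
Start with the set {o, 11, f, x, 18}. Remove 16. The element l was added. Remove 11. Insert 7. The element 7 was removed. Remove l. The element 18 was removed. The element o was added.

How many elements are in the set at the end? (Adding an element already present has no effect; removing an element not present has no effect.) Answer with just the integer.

Answer: 3

Derivation:
Tracking the set through each operation:
Start: {11, 18, f, o, x}
Event 1 (remove 16): not present, no change. Set: {11, 18, f, o, x}
Event 2 (add l): added. Set: {11, 18, f, l, o, x}
Event 3 (remove 11): removed. Set: {18, f, l, o, x}
Event 4 (add 7): added. Set: {18, 7, f, l, o, x}
Event 5 (remove 7): removed. Set: {18, f, l, o, x}
Event 6 (remove l): removed. Set: {18, f, o, x}
Event 7 (remove 18): removed. Set: {f, o, x}
Event 8 (add o): already present, no change. Set: {f, o, x}

Final set: {f, o, x} (size 3)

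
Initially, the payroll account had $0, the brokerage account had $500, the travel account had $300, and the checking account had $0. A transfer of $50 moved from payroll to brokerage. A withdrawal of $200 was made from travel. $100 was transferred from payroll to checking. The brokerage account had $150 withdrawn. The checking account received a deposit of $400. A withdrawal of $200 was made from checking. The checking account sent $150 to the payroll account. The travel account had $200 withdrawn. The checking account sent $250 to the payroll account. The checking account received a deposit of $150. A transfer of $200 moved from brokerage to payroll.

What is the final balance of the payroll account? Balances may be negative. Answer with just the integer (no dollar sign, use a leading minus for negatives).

Answer: 450

Derivation:
Tracking account balances step by step:
Start: payroll=0, brokerage=500, travel=300, checking=0
Event 1 (transfer 50 payroll -> brokerage): payroll: 0 - 50 = -50, brokerage: 500 + 50 = 550. Balances: payroll=-50, brokerage=550, travel=300, checking=0
Event 2 (withdraw 200 from travel): travel: 300 - 200 = 100. Balances: payroll=-50, brokerage=550, travel=100, checking=0
Event 3 (transfer 100 payroll -> checking): payroll: -50 - 100 = -150, checking: 0 + 100 = 100. Balances: payroll=-150, brokerage=550, travel=100, checking=100
Event 4 (withdraw 150 from brokerage): brokerage: 550 - 150 = 400. Balances: payroll=-150, brokerage=400, travel=100, checking=100
Event 5 (deposit 400 to checking): checking: 100 + 400 = 500. Balances: payroll=-150, brokerage=400, travel=100, checking=500
Event 6 (withdraw 200 from checking): checking: 500 - 200 = 300. Balances: payroll=-150, brokerage=400, travel=100, checking=300
Event 7 (transfer 150 checking -> payroll): checking: 300 - 150 = 150, payroll: -150 + 150 = 0. Balances: payroll=0, brokerage=400, travel=100, checking=150
Event 8 (withdraw 200 from travel): travel: 100 - 200 = -100. Balances: payroll=0, brokerage=400, travel=-100, checking=150
Event 9 (transfer 250 checking -> payroll): checking: 150 - 250 = -100, payroll: 0 + 250 = 250. Balances: payroll=250, brokerage=400, travel=-100, checking=-100
Event 10 (deposit 150 to checking): checking: -100 + 150 = 50. Balances: payroll=250, brokerage=400, travel=-100, checking=50
Event 11 (transfer 200 brokerage -> payroll): brokerage: 400 - 200 = 200, payroll: 250 + 200 = 450. Balances: payroll=450, brokerage=200, travel=-100, checking=50

Final balance of payroll: 450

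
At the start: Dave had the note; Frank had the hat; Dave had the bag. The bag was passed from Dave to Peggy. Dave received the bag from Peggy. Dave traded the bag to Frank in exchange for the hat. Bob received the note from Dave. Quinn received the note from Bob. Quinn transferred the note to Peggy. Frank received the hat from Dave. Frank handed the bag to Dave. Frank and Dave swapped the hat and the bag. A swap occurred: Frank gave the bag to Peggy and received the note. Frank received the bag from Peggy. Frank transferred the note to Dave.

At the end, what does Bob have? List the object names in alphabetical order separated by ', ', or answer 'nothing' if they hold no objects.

Answer: nothing

Derivation:
Tracking all object holders:
Start: note:Dave, hat:Frank, bag:Dave
Event 1 (give bag: Dave -> Peggy). State: note:Dave, hat:Frank, bag:Peggy
Event 2 (give bag: Peggy -> Dave). State: note:Dave, hat:Frank, bag:Dave
Event 3 (swap bag<->hat: now bag:Frank, hat:Dave). State: note:Dave, hat:Dave, bag:Frank
Event 4 (give note: Dave -> Bob). State: note:Bob, hat:Dave, bag:Frank
Event 5 (give note: Bob -> Quinn). State: note:Quinn, hat:Dave, bag:Frank
Event 6 (give note: Quinn -> Peggy). State: note:Peggy, hat:Dave, bag:Frank
Event 7 (give hat: Dave -> Frank). State: note:Peggy, hat:Frank, bag:Frank
Event 8 (give bag: Frank -> Dave). State: note:Peggy, hat:Frank, bag:Dave
Event 9 (swap hat<->bag: now hat:Dave, bag:Frank). State: note:Peggy, hat:Dave, bag:Frank
Event 10 (swap bag<->note: now bag:Peggy, note:Frank). State: note:Frank, hat:Dave, bag:Peggy
Event 11 (give bag: Peggy -> Frank). State: note:Frank, hat:Dave, bag:Frank
Event 12 (give note: Frank -> Dave). State: note:Dave, hat:Dave, bag:Frank

Final state: note:Dave, hat:Dave, bag:Frank
Bob holds: (nothing).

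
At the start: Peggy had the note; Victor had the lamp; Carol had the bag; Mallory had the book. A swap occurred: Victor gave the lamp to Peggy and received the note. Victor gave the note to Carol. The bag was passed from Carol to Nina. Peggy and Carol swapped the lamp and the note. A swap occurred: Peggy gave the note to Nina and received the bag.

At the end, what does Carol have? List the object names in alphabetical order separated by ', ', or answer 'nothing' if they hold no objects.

Answer: lamp

Derivation:
Tracking all object holders:
Start: note:Peggy, lamp:Victor, bag:Carol, book:Mallory
Event 1 (swap lamp<->note: now lamp:Peggy, note:Victor). State: note:Victor, lamp:Peggy, bag:Carol, book:Mallory
Event 2 (give note: Victor -> Carol). State: note:Carol, lamp:Peggy, bag:Carol, book:Mallory
Event 3 (give bag: Carol -> Nina). State: note:Carol, lamp:Peggy, bag:Nina, book:Mallory
Event 4 (swap lamp<->note: now lamp:Carol, note:Peggy). State: note:Peggy, lamp:Carol, bag:Nina, book:Mallory
Event 5 (swap note<->bag: now note:Nina, bag:Peggy). State: note:Nina, lamp:Carol, bag:Peggy, book:Mallory

Final state: note:Nina, lamp:Carol, bag:Peggy, book:Mallory
Carol holds: lamp.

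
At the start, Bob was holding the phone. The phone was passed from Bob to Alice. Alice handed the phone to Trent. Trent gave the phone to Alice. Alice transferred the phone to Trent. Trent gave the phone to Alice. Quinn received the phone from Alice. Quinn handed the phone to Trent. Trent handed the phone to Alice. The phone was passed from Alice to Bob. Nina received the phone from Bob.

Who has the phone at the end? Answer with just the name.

Answer: Nina

Derivation:
Tracking the phone through each event:
Start: Bob has the phone.
After event 1: Alice has the phone.
After event 2: Trent has the phone.
After event 3: Alice has the phone.
After event 4: Trent has the phone.
After event 5: Alice has the phone.
After event 6: Quinn has the phone.
After event 7: Trent has the phone.
After event 8: Alice has the phone.
After event 9: Bob has the phone.
After event 10: Nina has the phone.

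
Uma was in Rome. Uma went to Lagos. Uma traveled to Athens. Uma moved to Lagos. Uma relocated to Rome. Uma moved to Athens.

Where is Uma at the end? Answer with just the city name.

Tracking Uma's location:
Start: Uma is in Rome.
After move 1: Rome -> Lagos. Uma is in Lagos.
After move 2: Lagos -> Athens. Uma is in Athens.
After move 3: Athens -> Lagos. Uma is in Lagos.
After move 4: Lagos -> Rome. Uma is in Rome.
After move 5: Rome -> Athens. Uma is in Athens.

Answer: Athens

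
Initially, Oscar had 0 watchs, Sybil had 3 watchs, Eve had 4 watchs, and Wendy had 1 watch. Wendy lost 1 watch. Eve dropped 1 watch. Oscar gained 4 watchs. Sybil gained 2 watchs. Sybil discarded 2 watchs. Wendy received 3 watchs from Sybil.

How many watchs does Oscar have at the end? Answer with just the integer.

Tracking counts step by step:
Start: Oscar=0, Sybil=3, Eve=4, Wendy=1
Event 1 (Wendy -1): Wendy: 1 -> 0. State: Oscar=0, Sybil=3, Eve=4, Wendy=0
Event 2 (Eve -1): Eve: 4 -> 3. State: Oscar=0, Sybil=3, Eve=3, Wendy=0
Event 3 (Oscar +4): Oscar: 0 -> 4. State: Oscar=4, Sybil=3, Eve=3, Wendy=0
Event 4 (Sybil +2): Sybil: 3 -> 5. State: Oscar=4, Sybil=5, Eve=3, Wendy=0
Event 5 (Sybil -2): Sybil: 5 -> 3. State: Oscar=4, Sybil=3, Eve=3, Wendy=0
Event 6 (Sybil -> Wendy, 3): Sybil: 3 -> 0, Wendy: 0 -> 3. State: Oscar=4, Sybil=0, Eve=3, Wendy=3

Oscar's final count: 4

Answer: 4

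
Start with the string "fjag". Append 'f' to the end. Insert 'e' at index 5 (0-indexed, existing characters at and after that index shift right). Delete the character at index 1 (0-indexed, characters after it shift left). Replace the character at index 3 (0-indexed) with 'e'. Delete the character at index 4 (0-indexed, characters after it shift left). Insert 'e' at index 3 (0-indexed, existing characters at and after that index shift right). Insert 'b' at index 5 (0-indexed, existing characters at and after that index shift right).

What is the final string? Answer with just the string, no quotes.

Applying each edit step by step:
Start: "fjag"
Op 1 (append 'f'): "fjag" -> "fjagf"
Op 2 (insert 'e' at idx 5): "fjagf" -> "fjagfe"
Op 3 (delete idx 1 = 'j'): "fjagfe" -> "fagfe"
Op 4 (replace idx 3: 'f' -> 'e'): "fagfe" -> "fagee"
Op 5 (delete idx 4 = 'e'): "fagee" -> "fage"
Op 6 (insert 'e' at idx 3): "fage" -> "fagee"
Op 7 (insert 'b' at idx 5): "fagee" -> "fageeb"

Answer: fageeb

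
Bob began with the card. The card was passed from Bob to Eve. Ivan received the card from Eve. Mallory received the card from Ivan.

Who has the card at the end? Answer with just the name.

Answer: Mallory

Derivation:
Tracking the card through each event:
Start: Bob has the card.
After event 1: Eve has the card.
After event 2: Ivan has the card.
After event 3: Mallory has the card.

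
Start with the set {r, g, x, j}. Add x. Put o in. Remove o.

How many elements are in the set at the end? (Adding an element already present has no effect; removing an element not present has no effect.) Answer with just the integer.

Tracking the set through each operation:
Start: {g, j, r, x}
Event 1 (add x): already present, no change. Set: {g, j, r, x}
Event 2 (add o): added. Set: {g, j, o, r, x}
Event 3 (remove o): removed. Set: {g, j, r, x}

Final set: {g, j, r, x} (size 4)

Answer: 4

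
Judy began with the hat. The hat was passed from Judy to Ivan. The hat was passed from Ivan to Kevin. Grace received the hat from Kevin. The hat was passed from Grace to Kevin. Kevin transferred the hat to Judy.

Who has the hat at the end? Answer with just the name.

Answer: Judy

Derivation:
Tracking the hat through each event:
Start: Judy has the hat.
After event 1: Ivan has the hat.
After event 2: Kevin has the hat.
After event 3: Grace has the hat.
After event 4: Kevin has the hat.
After event 5: Judy has the hat.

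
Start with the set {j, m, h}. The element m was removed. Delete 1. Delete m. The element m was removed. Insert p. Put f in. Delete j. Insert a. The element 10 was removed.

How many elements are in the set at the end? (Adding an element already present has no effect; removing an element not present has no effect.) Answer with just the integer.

Answer: 4

Derivation:
Tracking the set through each operation:
Start: {h, j, m}
Event 1 (remove m): removed. Set: {h, j}
Event 2 (remove 1): not present, no change. Set: {h, j}
Event 3 (remove m): not present, no change. Set: {h, j}
Event 4 (remove m): not present, no change. Set: {h, j}
Event 5 (add p): added. Set: {h, j, p}
Event 6 (add f): added. Set: {f, h, j, p}
Event 7 (remove j): removed. Set: {f, h, p}
Event 8 (add a): added. Set: {a, f, h, p}
Event 9 (remove 10): not present, no change. Set: {a, f, h, p}

Final set: {a, f, h, p} (size 4)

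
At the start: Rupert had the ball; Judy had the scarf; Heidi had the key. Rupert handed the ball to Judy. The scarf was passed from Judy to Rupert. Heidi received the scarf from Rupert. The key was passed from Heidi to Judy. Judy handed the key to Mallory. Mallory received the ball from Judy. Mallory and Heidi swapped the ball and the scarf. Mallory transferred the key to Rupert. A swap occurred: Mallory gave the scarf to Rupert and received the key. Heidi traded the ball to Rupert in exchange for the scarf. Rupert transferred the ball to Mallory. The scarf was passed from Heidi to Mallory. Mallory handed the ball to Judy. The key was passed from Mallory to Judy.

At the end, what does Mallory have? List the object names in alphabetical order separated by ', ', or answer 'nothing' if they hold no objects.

Tracking all object holders:
Start: ball:Rupert, scarf:Judy, key:Heidi
Event 1 (give ball: Rupert -> Judy). State: ball:Judy, scarf:Judy, key:Heidi
Event 2 (give scarf: Judy -> Rupert). State: ball:Judy, scarf:Rupert, key:Heidi
Event 3 (give scarf: Rupert -> Heidi). State: ball:Judy, scarf:Heidi, key:Heidi
Event 4 (give key: Heidi -> Judy). State: ball:Judy, scarf:Heidi, key:Judy
Event 5 (give key: Judy -> Mallory). State: ball:Judy, scarf:Heidi, key:Mallory
Event 6 (give ball: Judy -> Mallory). State: ball:Mallory, scarf:Heidi, key:Mallory
Event 7 (swap ball<->scarf: now ball:Heidi, scarf:Mallory). State: ball:Heidi, scarf:Mallory, key:Mallory
Event 8 (give key: Mallory -> Rupert). State: ball:Heidi, scarf:Mallory, key:Rupert
Event 9 (swap scarf<->key: now scarf:Rupert, key:Mallory). State: ball:Heidi, scarf:Rupert, key:Mallory
Event 10 (swap ball<->scarf: now ball:Rupert, scarf:Heidi). State: ball:Rupert, scarf:Heidi, key:Mallory
Event 11 (give ball: Rupert -> Mallory). State: ball:Mallory, scarf:Heidi, key:Mallory
Event 12 (give scarf: Heidi -> Mallory). State: ball:Mallory, scarf:Mallory, key:Mallory
Event 13 (give ball: Mallory -> Judy). State: ball:Judy, scarf:Mallory, key:Mallory
Event 14 (give key: Mallory -> Judy). State: ball:Judy, scarf:Mallory, key:Judy

Final state: ball:Judy, scarf:Mallory, key:Judy
Mallory holds: scarf.

Answer: scarf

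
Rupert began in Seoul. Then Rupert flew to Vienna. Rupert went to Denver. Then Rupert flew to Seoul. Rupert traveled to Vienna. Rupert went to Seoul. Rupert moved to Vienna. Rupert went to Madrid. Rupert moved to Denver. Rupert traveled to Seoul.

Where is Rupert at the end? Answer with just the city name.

Tracking Rupert's location:
Start: Rupert is in Seoul.
After move 1: Seoul -> Vienna. Rupert is in Vienna.
After move 2: Vienna -> Denver. Rupert is in Denver.
After move 3: Denver -> Seoul. Rupert is in Seoul.
After move 4: Seoul -> Vienna. Rupert is in Vienna.
After move 5: Vienna -> Seoul. Rupert is in Seoul.
After move 6: Seoul -> Vienna. Rupert is in Vienna.
After move 7: Vienna -> Madrid. Rupert is in Madrid.
After move 8: Madrid -> Denver. Rupert is in Denver.
After move 9: Denver -> Seoul. Rupert is in Seoul.

Answer: Seoul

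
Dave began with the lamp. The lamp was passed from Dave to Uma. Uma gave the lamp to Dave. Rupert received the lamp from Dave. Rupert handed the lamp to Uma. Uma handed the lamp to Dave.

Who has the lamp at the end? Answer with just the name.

Answer: Dave

Derivation:
Tracking the lamp through each event:
Start: Dave has the lamp.
After event 1: Uma has the lamp.
After event 2: Dave has the lamp.
After event 3: Rupert has the lamp.
After event 4: Uma has the lamp.
After event 5: Dave has the lamp.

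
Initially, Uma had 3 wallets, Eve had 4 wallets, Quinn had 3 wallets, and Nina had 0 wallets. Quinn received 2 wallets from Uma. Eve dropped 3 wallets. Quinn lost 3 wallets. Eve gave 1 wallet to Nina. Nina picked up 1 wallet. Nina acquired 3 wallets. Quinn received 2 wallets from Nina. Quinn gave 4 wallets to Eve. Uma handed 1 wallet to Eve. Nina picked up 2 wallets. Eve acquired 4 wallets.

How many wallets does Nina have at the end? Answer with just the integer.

Tracking counts step by step:
Start: Uma=3, Eve=4, Quinn=3, Nina=0
Event 1 (Uma -> Quinn, 2): Uma: 3 -> 1, Quinn: 3 -> 5. State: Uma=1, Eve=4, Quinn=5, Nina=0
Event 2 (Eve -3): Eve: 4 -> 1. State: Uma=1, Eve=1, Quinn=5, Nina=0
Event 3 (Quinn -3): Quinn: 5 -> 2. State: Uma=1, Eve=1, Quinn=2, Nina=0
Event 4 (Eve -> Nina, 1): Eve: 1 -> 0, Nina: 0 -> 1. State: Uma=1, Eve=0, Quinn=2, Nina=1
Event 5 (Nina +1): Nina: 1 -> 2. State: Uma=1, Eve=0, Quinn=2, Nina=2
Event 6 (Nina +3): Nina: 2 -> 5. State: Uma=1, Eve=0, Quinn=2, Nina=5
Event 7 (Nina -> Quinn, 2): Nina: 5 -> 3, Quinn: 2 -> 4. State: Uma=1, Eve=0, Quinn=4, Nina=3
Event 8 (Quinn -> Eve, 4): Quinn: 4 -> 0, Eve: 0 -> 4. State: Uma=1, Eve=4, Quinn=0, Nina=3
Event 9 (Uma -> Eve, 1): Uma: 1 -> 0, Eve: 4 -> 5. State: Uma=0, Eve=5, Quinn=0, Nina=3
Event 10 (Nina +2): Nina: 3 -> 5. State: Uma=0, Eve=5, Quinn=0, Nina=5
Event 11 (Eve +4): Eve: 5 -> 9. State: Uma=0, Eve=9, Quinn=0, Nina=5

Nina's final count: 5

Answer: 5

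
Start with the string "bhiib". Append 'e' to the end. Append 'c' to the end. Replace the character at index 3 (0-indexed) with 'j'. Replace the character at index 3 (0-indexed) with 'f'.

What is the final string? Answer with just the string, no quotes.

Applying each edit step by step:
Start: "bhiib"
Op 1 (append 'e'): "bhiib" -> "bhiibe"
Op 2 (append 'c'): "bhiibe" -> "bhiibec"
Op 3 (replace idx 3: 'i' -> 'j'): "bhiibec" -> "bhijbec"
Op 4 (replace idx 3: 'j' -> 'f'): "bhijbec" -> "bhifbec"

Answer: bhifbec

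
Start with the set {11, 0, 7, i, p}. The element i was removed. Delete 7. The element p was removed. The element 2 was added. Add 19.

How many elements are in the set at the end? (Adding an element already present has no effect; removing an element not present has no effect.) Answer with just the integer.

Answer: 4

Derivation:
Tracking the set through each operation:
Start: {0, 11, 7, i, p}
Event 1 (remove i): removed. Set: {0, 11, 7, p}
Event 2 (remove 7): removed. Set: {0, 11, p}
Event 3 (remove p): removed. Set: {0, 11}
Event 4 (add 2): added. Set: {0, 11, 2}
Event 5 (add 19): added. Set: {0, 11, 19, 2}

Final set: {0, 11, 19, 2} (size 4)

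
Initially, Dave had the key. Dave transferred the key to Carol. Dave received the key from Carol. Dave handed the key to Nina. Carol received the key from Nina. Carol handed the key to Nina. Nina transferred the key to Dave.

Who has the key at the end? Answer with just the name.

Tracking the key through each event:
Start: Dave has the key.
After event 1: Carol has the key.
After event 2: Dave has the key.
After event 3: Nina has the key.
After event 4: Carol has the key.
After event 5: Nina has the key.
After event 6: Dave has the key.

Answer: Dave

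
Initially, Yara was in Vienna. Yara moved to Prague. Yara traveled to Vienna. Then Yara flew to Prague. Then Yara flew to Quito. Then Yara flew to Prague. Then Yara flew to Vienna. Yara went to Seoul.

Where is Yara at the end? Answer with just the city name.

Tracking Yara's location:
Start: Yara is in Vienna.
After move 1: Vienna -> Prague. Yara is in Prague.
After move 2: Prague -> Vienna. Yara is in Vienna.
After move 3: Vienna -> Prague. Yara is in Prague.
After move 4: Prague -> Quito. Yara is in Quito.
After move 5: Quito -> Prague. Yara is in Prague.
After move 6: Prague -> Vienna. Yara is in Vienna.
After move 7: Vienna -> Seoul. Yara is in Seoul.

Answer: Seoul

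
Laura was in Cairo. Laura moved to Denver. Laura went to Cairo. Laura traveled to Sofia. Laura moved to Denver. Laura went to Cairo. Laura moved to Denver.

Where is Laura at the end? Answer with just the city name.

Tracking Laura's location:
Start: Laura is in Cairo.
After move 1: Cairo -> Denver. Laura is in Denver.
After move 2: Denver -> Cairo. Laura is in Cairo.
After move 3: Cairo -> Sofia. Laura is in Sofia.
After move 4: Sofia -> Denver. Laura is in Denver.
After move 5: Denver -> Cairo. Laura is in Cairo.
After move 6: Cairo -> Denver. Laura is in Denver.

Answer: Denver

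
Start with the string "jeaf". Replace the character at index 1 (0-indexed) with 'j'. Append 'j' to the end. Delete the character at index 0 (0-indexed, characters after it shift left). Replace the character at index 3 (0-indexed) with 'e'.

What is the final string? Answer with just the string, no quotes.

Applying each edit step by step:
Start: "jeaf"
Op 1 (replace idx 1: 'e' -> 'j'): "jeaf" -> "jjaf"
Op 2 (append 'j'): "jjaf" -> "jjafj"
Op 3 (delete idx 0 = 'j'): "jjafj" -> "jafj"
Op 4 (replace idx 3: 'j' -> 'e'): "jafj" -> "jafe"

Answer: jafe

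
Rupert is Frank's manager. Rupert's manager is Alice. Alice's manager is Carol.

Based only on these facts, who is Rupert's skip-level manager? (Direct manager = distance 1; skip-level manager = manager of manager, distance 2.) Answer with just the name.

Answer: Carol

Derivation:
Reconstructing the manager chain from the given facts:
  Carol -> Alice -> Rupert -> Frank
(each arrow means 'manager of the next')
Positions in the chain (0 = top):
  position of Carol: 0
  position of Alice: 1
  position of Rupert: 2
  position of Frank: 3

Rupert is at position 2; the skip-level manager is 2 steps up the chain, i.e. position 0: Carol.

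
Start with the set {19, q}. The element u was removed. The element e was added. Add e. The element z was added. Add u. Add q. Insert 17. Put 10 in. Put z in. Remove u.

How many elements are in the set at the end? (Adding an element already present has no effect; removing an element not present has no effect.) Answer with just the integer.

Tracking the set through each operation:
Start: {19, q}
Event 1 (remove u): not present, no change. Set: {19, q}
Event 2 (add e): added. Set: {19, e, q}
Event 3 (add e): already present, no change. Set: {19, e, q}
Event 4 (add z): added. Set: {19, e, q, z}
Event 5 (add u): added. Set: {19, e, q, u, z}
Event 6 (add q): already present, no change. Set: {19, e, q, u, z}
Event 7 (add 17): added. Set: {17, 19, e, q, u, z}
Event 8 (add 10): added. Set: {10, 17, 19, e, q, u, z}
Event 9 (add z): already present, no change. Set: {10, 17, 19, e, q, u, z}
Event 10 (remove u): removed. Set: {10, 17, 19, e, q, z}

Final set: {10, 17, 19, e, q, z} (size 6)

Answer: 6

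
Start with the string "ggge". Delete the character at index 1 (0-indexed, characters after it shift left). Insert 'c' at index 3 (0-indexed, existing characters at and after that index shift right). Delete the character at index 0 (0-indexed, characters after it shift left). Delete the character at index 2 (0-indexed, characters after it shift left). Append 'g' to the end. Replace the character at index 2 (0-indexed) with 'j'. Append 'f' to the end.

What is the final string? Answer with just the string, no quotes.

Applying each edit step by step:
Start: "ggge"
Op 1 (delete idx 1 = 'g'): "ggge" -> "gge"
Op 2 (insert 'c' at idx 3): "gge" -> "ggec"
Op 3 (delete idx 0 = 'g'): "ggec" -> "gec"
Op 4 (delete idx 2 = 'c'): "gec" -> "ge"
Op 5 (append 'g'): "ge" -> "geg"
Op 6 (replace idx 2: 'g' -> 'j'): "geg" -> "gej"
Op 7 (append 'f'): "gej" -> "gejf"

Answer: gejf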